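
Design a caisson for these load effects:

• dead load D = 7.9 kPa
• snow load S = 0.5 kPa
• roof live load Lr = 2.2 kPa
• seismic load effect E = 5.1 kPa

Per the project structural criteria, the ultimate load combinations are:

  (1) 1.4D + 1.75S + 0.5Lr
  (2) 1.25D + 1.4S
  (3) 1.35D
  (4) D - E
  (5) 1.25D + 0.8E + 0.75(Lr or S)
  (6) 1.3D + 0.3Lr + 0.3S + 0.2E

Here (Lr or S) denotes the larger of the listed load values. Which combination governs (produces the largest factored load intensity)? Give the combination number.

Combination 5

(Lr or S) → Lr = 2.2 kPa.
(1) 1.4(7.9) + 1.75(0.5) + 0.5(2.2) = 13.0
(2) 1.25(7.9) + 1.4(0.5) = 10.6
(3) 1.35(7.9) = 10.7
(4) 1.0(7.9) - 1.0(5.1) = 2.8
(5) 1.25(7.9) + 0.8(5.1) + 0.75(2.2) = 15.6
(6) 1.3(7.9) + 0.3(2.2) + 0.3(0.5) + 0.2(5.1) = 12.1
The largest value is 15.6 kPa from combination 5.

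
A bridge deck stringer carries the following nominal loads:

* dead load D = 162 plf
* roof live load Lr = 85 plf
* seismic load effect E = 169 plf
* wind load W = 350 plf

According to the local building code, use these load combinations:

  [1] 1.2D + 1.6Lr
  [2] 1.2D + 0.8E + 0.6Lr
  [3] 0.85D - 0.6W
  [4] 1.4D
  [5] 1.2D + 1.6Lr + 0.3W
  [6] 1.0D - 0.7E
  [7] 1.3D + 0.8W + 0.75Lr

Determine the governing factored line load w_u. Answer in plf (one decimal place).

554.4 plf

[1] 1.2(162) + 1.6(85) = 194.4 + 136.0 = 330.4
[2] 1.2(162) + 0.8(169) + 0.6(85) = 194.4 + 135.2 + 51.0 = 380.6
[3] 0.85(162) - 0.6(350) = 137.7 - 210.0 = -72.3
[4] 1.4(162) = 226.8
[5] 1.2(162) + 1.6(85) + 0.3(350) = 194.4 + 136.0 + 105.0 = 435.4
[6] 1.0(162) - 0.7(169) = 162.0 - 118.3 = 43.7
[7] 1.3(162) + 0.8(350) + 0.75(85) = 210.6 + 280.0 + 63.8 = 554.4
Maximum is from combination 7.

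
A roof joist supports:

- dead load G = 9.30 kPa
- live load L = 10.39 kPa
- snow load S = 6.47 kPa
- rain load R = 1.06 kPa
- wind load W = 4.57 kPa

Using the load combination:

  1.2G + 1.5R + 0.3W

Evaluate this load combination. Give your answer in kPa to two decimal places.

1.2(9.30) + 1.5(1.06) + 0.3(4.57) = 11.16 + 1.59 + 1.37 = 14.12
p_u = 14.12 kPa.

14.12 kPa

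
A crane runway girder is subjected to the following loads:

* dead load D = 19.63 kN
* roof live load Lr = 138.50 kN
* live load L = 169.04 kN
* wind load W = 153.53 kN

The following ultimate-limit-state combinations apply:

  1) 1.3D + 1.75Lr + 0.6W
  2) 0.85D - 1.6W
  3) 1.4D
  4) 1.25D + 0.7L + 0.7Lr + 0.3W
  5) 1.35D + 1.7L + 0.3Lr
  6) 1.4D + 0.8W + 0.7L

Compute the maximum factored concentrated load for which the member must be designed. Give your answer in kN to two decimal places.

360.01 kN

1) 1.3(19.63) + 1.75(138.50) + 0.6(153.53) = 360.01
2) 0.85(19.63) - 1.6(153.53) = -228.96
3) 1.4(19.63) = 27.48
4) 1.25(19.63) + 0.7(169.04) + 0.7(138.50) + 0.3(153.53) = 285.87
5) 1.35(19.63) + 1.7(169.04) + 0.3(138.50) = 355.42
6) 1.4(19.63) + 0.8(153.53) + 0.7(169.04) = 268.63
Maximum is from combination 1.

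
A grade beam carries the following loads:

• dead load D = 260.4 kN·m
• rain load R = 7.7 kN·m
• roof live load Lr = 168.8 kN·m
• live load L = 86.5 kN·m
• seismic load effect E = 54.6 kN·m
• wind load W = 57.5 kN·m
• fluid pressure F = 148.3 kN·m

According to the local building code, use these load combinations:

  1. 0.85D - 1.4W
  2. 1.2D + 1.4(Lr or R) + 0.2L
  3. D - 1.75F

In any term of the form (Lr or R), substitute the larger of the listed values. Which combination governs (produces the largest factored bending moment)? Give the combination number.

Combination 2

(Lr or R) → Lr = 168.8 kN·m.
1. 0.85(260.4) - 1.4(57.5) = 140.8
2. 1.2(260.4) + 1.4(168.8) + 0.2(86.5) = 566.1
3. 1.0(260.4) - 1.75(148.3) = 0.9
The largest value is 566.1 kN·m from combination 2.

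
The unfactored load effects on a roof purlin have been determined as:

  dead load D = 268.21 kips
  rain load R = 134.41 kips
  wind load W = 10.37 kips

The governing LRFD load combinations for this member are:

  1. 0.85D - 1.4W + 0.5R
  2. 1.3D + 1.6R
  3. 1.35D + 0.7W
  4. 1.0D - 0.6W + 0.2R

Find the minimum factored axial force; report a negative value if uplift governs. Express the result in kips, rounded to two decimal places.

280.67 kips

1. 0.85(268.21) - 1.4(10.37) + 0.5(134.41) = 227.98 - 14.52 + 67.21 = 280.67
2. 1.3(268.21) + 1.6(134.41) = 348.67 + 215.06 = 563.73
3. 1.35(268.21) + 0.7(10.37) = 362.08 + 7.26 = 369.34
4. 1.0(268.21) - 0.6(10.37) + 0.2(134.41) = 268.21 - 6.22 + 26.88 = 288.87
Combination 1 gives the minimum: 280.67 kips.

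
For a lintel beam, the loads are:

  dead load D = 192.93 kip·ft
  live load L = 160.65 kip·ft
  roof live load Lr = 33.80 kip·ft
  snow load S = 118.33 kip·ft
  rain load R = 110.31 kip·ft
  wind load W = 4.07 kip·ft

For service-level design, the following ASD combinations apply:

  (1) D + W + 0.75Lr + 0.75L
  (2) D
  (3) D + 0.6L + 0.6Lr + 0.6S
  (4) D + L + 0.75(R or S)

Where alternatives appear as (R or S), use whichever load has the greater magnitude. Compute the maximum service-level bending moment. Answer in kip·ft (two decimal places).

442.33 kip·ft

(R or S) → S = 118.33 kip·ft.
(1) 1.0(192.93) + 1.0(4.07) + 0.75(33.80) + 0.75(160.65) = 342.84
(2) 1.0(192.93) = 192.93
(3) 1.0(192.93) + 0.6(160.65) + 0.6(33.80) + 0.6(118.33) = 380.60
(4) 1.0(192.93) + 1.0(160.65) + 0.75(118.33) = 442.33
The controlling combination is 4, giving 442.33 kip·ft.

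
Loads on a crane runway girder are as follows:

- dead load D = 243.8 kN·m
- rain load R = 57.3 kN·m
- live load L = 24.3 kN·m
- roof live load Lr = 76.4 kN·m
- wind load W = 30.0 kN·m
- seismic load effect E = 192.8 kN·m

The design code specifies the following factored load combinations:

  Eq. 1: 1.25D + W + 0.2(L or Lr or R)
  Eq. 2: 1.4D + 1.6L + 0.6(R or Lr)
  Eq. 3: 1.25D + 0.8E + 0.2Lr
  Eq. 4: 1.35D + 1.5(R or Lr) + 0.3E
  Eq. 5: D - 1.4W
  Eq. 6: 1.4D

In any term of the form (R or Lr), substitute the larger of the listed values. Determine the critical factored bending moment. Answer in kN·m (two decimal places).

501.57 kN·m

(L or Lr or R) → Lr = 76.4 kN·m; (R or Lr) → Lr = 76.4 kN·m.
Eq. 1: 1.25(243.8) + 1.0(30.0) + 0.2(76.4) = 350.03
Eq. 2: 1.4(243.8) + 1.6(24.3) + 0.6(76.4) = 426.04
Eq. 3: 1.25(243.8) + 0.8(192.8) + 0.2(76.4) = 474.27
Eq. 4: 1.35(243.8) + 1.5(76.4) + 0.3(192.8) = 501.57
Eq. 5: 1.0(243.8) - 1.4(30.0) = 201.80
Eq. 6: 1.4(243.8) = 341.32
Maximum is from combination 4.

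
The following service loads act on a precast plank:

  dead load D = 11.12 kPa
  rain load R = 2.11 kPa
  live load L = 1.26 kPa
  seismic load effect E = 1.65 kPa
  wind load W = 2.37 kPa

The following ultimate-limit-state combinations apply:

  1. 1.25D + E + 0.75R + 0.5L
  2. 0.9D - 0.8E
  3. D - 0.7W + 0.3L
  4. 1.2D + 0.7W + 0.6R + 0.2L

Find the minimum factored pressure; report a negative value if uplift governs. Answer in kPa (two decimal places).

1. 1.25(11.12) + 1.0(1.65) + 0.75(2.11) + 0.5(1.26) = 13.90 + 1.65 + 1.58 + 0.63 = 17.76
2. 0.9(11.12) - 0.8(1.65) = 10.01 - 1.32 = 8.69
3. 1.0(11.12) - 0.7(2.37) + 0.3(1.26) = 11.12 - 1.66 + 0.38 = 9.84
4. 1.2(11.12) + 0.7(2.37) + 0.6(2.11) + 0.2(1.26) = 13.34 + 1.66 + 1.27 + 0.25 = 16.52
Combination 2 gives the minimum: 8.69 kPa.

8.69 kPa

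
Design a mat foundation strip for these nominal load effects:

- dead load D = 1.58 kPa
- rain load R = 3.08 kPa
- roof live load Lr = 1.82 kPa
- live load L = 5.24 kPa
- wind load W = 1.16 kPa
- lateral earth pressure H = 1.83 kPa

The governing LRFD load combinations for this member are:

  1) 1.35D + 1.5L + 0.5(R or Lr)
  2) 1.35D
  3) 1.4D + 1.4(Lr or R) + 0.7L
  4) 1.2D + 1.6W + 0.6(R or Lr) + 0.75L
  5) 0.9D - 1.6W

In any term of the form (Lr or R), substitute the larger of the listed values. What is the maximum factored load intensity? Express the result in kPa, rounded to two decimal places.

11.53 kPa

(R or Lr) → R = 3.08 kPa; (Lr or R) → R = 3.08 kPa.
1) 1.35(1.58) + 1.5(5.24) + 0.5(3.08) = 2.13 + 7.86 + 1.54 = 11.53
2) 1.35(1.58) = 2.13
3) 1.4(1.58) + 1.4(3.08) + 0.7(5.24) = 2.21 + 4.31 + 3.67 = 10.19
4) 1.2(1.58) + 1.6(1.16) + 0.6(3.08) + 0.75(5.24) = 9.53
5) 0.9(1.58) - 1.6(1.16) = -0.43
Maximum is from combination 1.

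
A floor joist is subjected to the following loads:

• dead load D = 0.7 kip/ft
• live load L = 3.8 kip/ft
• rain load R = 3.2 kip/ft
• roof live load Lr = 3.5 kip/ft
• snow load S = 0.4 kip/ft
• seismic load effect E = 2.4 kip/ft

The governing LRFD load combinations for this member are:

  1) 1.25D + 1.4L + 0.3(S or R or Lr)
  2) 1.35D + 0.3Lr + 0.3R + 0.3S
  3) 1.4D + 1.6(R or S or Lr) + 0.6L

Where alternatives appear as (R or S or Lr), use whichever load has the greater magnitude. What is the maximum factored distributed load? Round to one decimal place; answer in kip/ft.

8.9 kip/ft

(S or R or Lr) → Lr = 3.5 kip/ft; (R or S or Lr) → Lr = 3.5 kip/ft.
1) 1.25(0.7) + 1.4(3.8) + 0.3(3.5) = 7.2
2) 1.35(0.7) + 0.3(3.5) + 0.3(3.2) + 0.3(0.4) = 0.9 + 1.1 + 1.0 + 0.1 = 3.1
3) 1.4(0.7) + 1.6(3.5) + 0.6(3.8) = 1.0 + 5.6 + 2.3 = 8.9
The controlling combination is 3, giving 8.9 kip/ft.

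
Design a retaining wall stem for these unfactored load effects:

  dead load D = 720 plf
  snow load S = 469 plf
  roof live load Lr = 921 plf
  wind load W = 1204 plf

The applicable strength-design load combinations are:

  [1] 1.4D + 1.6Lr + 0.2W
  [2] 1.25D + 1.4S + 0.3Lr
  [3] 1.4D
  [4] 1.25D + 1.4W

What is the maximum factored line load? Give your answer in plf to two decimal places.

2722.40 plf

[1] 1.4(720) + 1.6(921) + 0.2(1204) = 2722.40
[2] 1.25(720) + 1.4(469) + 0.3(921) = 1832.90
[3] 1.4(720) = 1008.00
[4] 1.25(720) + 1.4(1204) = 2585.60
The controlling combination is 1, giving 2722.40 plf.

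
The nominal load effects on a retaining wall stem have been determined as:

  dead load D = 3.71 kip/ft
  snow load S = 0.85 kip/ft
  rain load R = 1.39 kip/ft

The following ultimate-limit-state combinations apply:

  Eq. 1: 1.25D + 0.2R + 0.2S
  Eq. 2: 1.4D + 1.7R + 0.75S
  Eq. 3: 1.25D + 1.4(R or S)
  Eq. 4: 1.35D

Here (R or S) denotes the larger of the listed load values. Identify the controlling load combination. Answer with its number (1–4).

Combination 2

(R or S) → R = 1.39 kip/ft.
Eq. 1: 1.25(3.71) + 0.2(1.39) + 0.2(0.85) = 4.64 + 0.28 + 0.17 = 5.09
Eq. 2: 1.4(3.71) + 1.7(1.39) + 0.75(0.85) = 5.19 + 2.36 + 0.64 = 8.19
Eq. 3: 1.25(3.71) + 1.4(1.39) = 6.58
Eq. 4: 1.35(3.71) = 5.01
The largest value is 8.19 kip/ft from combination 2.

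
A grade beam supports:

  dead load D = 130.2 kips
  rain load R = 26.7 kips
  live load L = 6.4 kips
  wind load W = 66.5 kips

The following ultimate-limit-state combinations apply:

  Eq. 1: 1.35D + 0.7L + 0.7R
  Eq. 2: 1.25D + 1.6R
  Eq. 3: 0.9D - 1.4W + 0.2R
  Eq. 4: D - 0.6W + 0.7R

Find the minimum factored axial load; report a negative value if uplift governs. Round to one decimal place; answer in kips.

29.4 kips

Eq. 1: 1.35(130.2) + 0.7(6.4) + 0.7(26.7) = 198.9
Eq. 2: 1.25(130.2) + 1.6(26.7) = 162.8 + 42.7 = 205.5
Eq. 3: 0.9(130.2) - 1.4(66.5) + 0.2(26.7) = 117.2 - 93.1 + 5.3 = 29.4
Eq. 4: 1.0(130.2) - 0.6(66.5) + 0.7(26.7) = 130.2 - 39.9 + 18.7 = 109.0
Combination 3 gives the minimum: 29.4 kips.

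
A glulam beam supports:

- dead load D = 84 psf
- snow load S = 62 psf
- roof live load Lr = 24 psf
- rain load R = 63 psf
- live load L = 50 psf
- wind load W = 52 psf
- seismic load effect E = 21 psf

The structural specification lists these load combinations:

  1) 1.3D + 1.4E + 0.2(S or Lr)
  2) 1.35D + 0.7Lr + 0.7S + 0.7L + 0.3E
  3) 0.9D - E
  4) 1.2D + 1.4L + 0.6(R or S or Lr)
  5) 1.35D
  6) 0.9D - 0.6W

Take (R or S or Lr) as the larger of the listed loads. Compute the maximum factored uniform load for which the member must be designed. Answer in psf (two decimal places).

(S or Lr) → S = 62 psf; (R or S or Lr) → R = 63 psf.
1) 1.3(84) + 1.4(21) + 0.2(62) = 151.00
2) 1.35(84) + 0.7(24) + 0.7(62) + 0.7(50) + 0.3(21) = 214.90
3) 0.9(84) - 1.0(21) = 54.60
4) 1.2(84) + 1.4(50) + 0.6(63) = 208.60
5) 1.35(84) = 113.40
6) 0.9(84) - 0.6(52) = 44.40
Combination 2 governs: q_u = 214.90 psf.

214.90 psf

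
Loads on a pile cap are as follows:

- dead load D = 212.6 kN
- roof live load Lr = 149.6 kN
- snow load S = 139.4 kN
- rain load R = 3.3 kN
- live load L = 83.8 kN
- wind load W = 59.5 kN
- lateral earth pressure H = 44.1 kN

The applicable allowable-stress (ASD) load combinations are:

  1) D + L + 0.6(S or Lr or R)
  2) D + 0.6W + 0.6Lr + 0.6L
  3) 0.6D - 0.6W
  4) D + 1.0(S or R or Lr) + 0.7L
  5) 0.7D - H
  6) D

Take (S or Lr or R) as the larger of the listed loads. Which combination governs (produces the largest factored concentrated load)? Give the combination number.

(S or Lr or R) → Lr = 149.6 kN; (S or R or Lr) → Lr = 149.6 kN.
1) 1.0(212.6) + 1.0(83.8) + 0.6(149.6) = 386.16
2) 1.0(212.6) + 0.6(59.5) + 0.6(149.6) + 0.6(83.8) = 388.34
3) 0.6(212.6) - 0.6(59.5) = 91.86
4) 1.0(212.6) + 1.0(149.6) + 0.7(83.8) = 420.86
5) 0.7(212.6) - 1.0(44.1) = 104.72
6) 1.0(212.6) = 212.60
The largest value is 420.86 kN from combination 4.

Combination 4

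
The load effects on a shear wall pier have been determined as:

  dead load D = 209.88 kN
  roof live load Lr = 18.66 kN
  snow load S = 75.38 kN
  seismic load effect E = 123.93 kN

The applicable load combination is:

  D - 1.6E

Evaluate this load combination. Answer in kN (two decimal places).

11.59 kN

1.0(209.88) - 1.6(123.93) = 209.88 - 198.29 = 11.59
P_u = 11.59 kN.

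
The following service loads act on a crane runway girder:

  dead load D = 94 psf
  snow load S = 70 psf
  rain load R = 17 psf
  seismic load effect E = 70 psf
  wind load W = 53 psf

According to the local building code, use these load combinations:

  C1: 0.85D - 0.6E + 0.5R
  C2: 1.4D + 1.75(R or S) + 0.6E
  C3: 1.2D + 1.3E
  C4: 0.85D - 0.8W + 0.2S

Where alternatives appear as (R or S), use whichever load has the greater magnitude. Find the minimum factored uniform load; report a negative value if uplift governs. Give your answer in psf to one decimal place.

(R or S) → S = 70 psf.
C1: 0.85(94) - 0.6(70) + 0.5(17) = 79.9 - 42.0 + 8.5 = 46.4
C2: 1.4(94) + 1.75(70) + 0.6(70) = 131.6 + 122.5 + 42.0 = 296.1
C3: 1.2(94) + 1.3(70) = 112.8 + 91.0 = 203.8
C4: 0.85(94) - 0.8(53) + 0.2(70) = 79.9 - 42.4 + 14.0 = 51.5
Combination 1 gives the minimum: 46.4 psf.

46.4 psf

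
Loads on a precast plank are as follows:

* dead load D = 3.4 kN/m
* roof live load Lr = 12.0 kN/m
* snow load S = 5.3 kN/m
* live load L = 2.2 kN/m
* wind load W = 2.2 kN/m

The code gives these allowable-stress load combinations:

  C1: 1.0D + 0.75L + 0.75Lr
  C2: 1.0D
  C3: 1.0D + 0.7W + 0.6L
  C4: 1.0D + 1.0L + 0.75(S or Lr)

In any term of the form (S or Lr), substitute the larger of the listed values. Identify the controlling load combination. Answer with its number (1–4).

(S or Lr) → Lr = 12.0 kN/m.
C1: 1.0(3.4) + 0.75(2.2) + 0.75(12.0) = 3.40 + 1.65 + 9.00 = 14.05
C2: 1.0(3.4) = 3.40
C3: 1.0(3.4) + 0.7(2.2) + 0.6(2.2) = 3.40 + 1.54 + 1.32 = 6.26
C4: 1.0(3.4) + 1.0(2.2) + 0.75(12.0) = 3.40 + 2.20 + 9.00 = 14.60
The largest value is 14.60 kN/m from combination 4.

Combination 4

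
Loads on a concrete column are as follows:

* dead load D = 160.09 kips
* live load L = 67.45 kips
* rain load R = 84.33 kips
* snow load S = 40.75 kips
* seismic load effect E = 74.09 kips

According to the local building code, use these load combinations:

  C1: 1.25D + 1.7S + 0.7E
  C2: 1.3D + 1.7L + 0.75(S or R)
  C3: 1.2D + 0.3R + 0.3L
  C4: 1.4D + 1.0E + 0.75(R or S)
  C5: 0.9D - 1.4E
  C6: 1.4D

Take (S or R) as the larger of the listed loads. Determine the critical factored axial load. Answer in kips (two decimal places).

386.03 kips

(S or R) → R = 84.33 kips; (R or S) → R = 84.33 kips.
C1: 1.25(160.09) + 1.7(40.75) + 0.7(74.09) = 321.25
C2: 1.3(160.09) + 1.7(67.45) + 0.75(84.33) = 386.03
C3: 1.2(160.09) + 0.3(84.33) + 0.3(67.45) = 237.64
C4: 1.4(160.09) + 1.0(74.09) + 0.75(84.33) = 361.46
C5: 0.9(160.09) - 1.4(74.09) = 40.36
C6: 1.4(160.09) = 224.13
The controlling combination is 2, giving 386.03 kips.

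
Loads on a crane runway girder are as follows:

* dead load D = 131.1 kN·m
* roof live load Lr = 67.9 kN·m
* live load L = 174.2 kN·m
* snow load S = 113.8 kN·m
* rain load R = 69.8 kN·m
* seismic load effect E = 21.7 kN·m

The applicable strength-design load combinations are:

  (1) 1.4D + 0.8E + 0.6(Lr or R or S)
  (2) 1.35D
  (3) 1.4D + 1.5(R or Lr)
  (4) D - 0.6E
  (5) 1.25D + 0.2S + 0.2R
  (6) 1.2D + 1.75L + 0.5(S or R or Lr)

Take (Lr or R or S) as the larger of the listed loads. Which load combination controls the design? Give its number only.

(Lr or R or S) → S = 113.8 kN·m; (R or Lr) → R = 69.8 kN·m; (S or R or Lr) → S = 113.8 kN·m.
(1) 1.4(131.1) + 0.8(21.7) + 0.6(113.8) = 183.5 + 17.4 + 68.3 = 269.2
(2) 1.35(131.1) = 177.0
(3) 1.4(131.1) + 1.5(69.8) = 183.5 + 104.7 = 288.2
(4) 1.0(131.1) - 0.6(21.7) = 131.1 - 13.0 = 118.1
(5) 1.25(131.1) + 0.2(113.8) + 0.2(69.8) = 200.6
(6) 1.2(131.1) + 1.75(174.2) + 0.5(113.8) = 157.3 + 304.9 + 56.9 = 519.1
The largest value is 519.1 kN·m from combination 6.

Combination 6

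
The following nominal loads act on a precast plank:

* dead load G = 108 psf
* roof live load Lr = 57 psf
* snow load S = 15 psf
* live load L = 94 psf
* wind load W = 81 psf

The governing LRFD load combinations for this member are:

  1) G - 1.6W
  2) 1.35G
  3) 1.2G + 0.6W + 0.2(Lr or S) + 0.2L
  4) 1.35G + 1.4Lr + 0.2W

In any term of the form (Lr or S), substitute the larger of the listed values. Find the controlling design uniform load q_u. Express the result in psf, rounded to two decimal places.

241.80 psf

(Lr or S) → Lr = 57 psf.
1) 1.0(108) - 1.6(81) = 108.00 - 129.60 = -21.60
2) 1.35(108) = 145.80
3) 1.2(108) + 0.6(81) + 0.2(57) + 0.2(94) = 129.60 + 48.60 + 11.40 + 18.80 = 208.40
4) 1.35(108) + 1.4(57) + 0.2(81) = 145.80 + 79.80 + 16.20 = 241.80
Maximum is from combination 4.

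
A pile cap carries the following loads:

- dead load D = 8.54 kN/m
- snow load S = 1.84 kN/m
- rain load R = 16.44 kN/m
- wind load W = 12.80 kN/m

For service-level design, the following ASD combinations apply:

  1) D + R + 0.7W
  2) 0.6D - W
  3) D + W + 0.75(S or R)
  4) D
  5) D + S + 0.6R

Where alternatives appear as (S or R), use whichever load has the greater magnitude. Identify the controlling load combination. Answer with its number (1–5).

(S or R) → R = 16.44 kN/m.
1) 1.0(8.54) + 1.0(16.44) + 0.7(12.80) = 33.94
2) 0.6(8.54) - 1.0(12.80) = -7.68
3) 1.0(8.54) + 1.0(12.80) + 0.75(16.44) = 33.67
4) 1.0(8.54) = 8.54
5) 1.0(8.54) + 1.0(1.84) + 0.6(16.44) = 20.24
The largest value is 33.94 kN/m from combination 1.

Combination 1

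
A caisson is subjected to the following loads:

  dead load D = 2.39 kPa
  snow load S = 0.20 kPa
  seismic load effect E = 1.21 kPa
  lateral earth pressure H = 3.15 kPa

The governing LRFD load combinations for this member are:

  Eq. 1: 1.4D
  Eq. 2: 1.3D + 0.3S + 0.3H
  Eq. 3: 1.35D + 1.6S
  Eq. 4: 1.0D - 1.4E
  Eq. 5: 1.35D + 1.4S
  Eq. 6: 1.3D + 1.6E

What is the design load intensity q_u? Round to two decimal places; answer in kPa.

5.04 kPa

Eq. 1: 1.4(2.39) = 3.35
Eq. 2: 1.3(2.39) + 0.3(0.20) + 0.3(3.15) = 4.11
Eq. 3: 1.35(2.39) + 1.6(0.20) = 3.23 + 0.32 = 3.55
Eq. 4: 1.0(2.39) - 1.4(1.21) = 2.39 - 1.69 = 0.70
Eq. 5: 1.35(2.39) + 1.4(0.20) = 3.23 + 0.28 = 3.51
Eq. 6: 1.3(2.39) + 1.6(1.21) = 5.04
Combination 6 governs: q_u = 5.04 kPa.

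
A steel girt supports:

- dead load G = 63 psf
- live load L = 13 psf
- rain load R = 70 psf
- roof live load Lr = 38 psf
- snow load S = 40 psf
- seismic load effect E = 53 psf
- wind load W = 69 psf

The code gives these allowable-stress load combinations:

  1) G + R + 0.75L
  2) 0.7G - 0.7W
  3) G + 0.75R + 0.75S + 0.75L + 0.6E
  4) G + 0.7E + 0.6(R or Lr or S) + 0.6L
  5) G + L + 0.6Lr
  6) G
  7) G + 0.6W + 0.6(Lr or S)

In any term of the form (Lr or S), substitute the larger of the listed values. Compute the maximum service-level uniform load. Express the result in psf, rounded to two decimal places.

187.05 psf

(R or Lr or S) → R = 70 psf; (Lr or S) → S = 40 psf.
1) 1.0(63) + 1.0(70) + 0.75(13) = 63.00 + 70.00 + 9.75 = 142.75
2) 0.7(63) - 0.7(69) = 44.10 - 48.30 = -4.20
3) 1.0(63) + 0.75(70) + 0.75(40) + 0.75(13) + 0.6(53) = 63.00 + 52.50 + 30.00 + 9.75 + 31.80 = 187.05
4) 1.0(63) + 0.7(53) + 0.6(70) + 0.6(13) = 63.00 + 37.10 + 42.00 + 7.80 = 149.90
5) 1.0(63) + 1.0(13) + 0.6(38) = 63.00 + 13.00 + 22.80 = 98.80
6) 1.0(63) = 63.00
7) 1.0(63) + 0.6(69) + 0.6(40) = 63.00 + 41.40 + 24.00 = 128.40
The controlling combination is 3, giving 187.05 psf.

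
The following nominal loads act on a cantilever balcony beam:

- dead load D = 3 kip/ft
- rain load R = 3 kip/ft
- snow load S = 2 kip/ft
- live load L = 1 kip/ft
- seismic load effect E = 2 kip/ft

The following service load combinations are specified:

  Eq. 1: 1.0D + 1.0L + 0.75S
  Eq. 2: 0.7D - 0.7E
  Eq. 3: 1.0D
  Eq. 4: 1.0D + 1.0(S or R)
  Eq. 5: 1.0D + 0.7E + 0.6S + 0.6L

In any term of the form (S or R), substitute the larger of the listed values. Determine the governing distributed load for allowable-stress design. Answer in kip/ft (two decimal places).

6.20 kip/ft

(S or R) → R = 3 kip/ft.
Eq. 1: 1.0(3) + 1.0(1) + 0.75(2) = 3.00 + 1.00 + 1.50 = 5.50
Eq. 2: 0.7(3) - 0.7(2) = 2.10 - 1.40 = 0.70
Eq. 3: 1.0(3) = 3.00
Eq. 4: 1.0(3) + 1.0(3) = 3.00 + 3.00 = 6.00
Eq. 5: 1.0(3) + 0.7(2) + 0.6(2) + 0.6(1) = 3.00 + 1.40 + 1.20 + 0.60 = 6.20
Maximum is from combination 5.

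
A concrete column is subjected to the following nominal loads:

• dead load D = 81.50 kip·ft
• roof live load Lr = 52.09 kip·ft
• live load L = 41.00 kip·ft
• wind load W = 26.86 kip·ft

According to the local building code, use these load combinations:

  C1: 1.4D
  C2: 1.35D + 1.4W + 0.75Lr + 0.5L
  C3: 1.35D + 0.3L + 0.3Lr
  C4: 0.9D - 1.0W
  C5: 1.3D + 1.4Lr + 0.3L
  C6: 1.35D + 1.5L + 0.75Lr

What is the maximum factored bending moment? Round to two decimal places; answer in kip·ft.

C1: 1.4(81.50) = 114.10
C2: 1.35(81.50) + 1.4(26.86) + 0.75(52.09) + 0.5(41.00) = 110.03 + 37.60 + 39.07 + 20.50 = 207.20
C3: 1.35(81.50) + 0.3(41.00) + 0.3(52.09) = 137.95
C4: 0.9(81.50) - 1.0(26.86) = 73.35 - 26.86 = 46.49
C5: 1.3(81.50) + 1.4(52.09) + 0.3(41.00) = 105.95 + 72.93 + 12.30 = 191.18
C6: 1.35(81.50) + 1.5(41.00) + 0.75(52.09) = 210.59
Maximum is from combination 6.

210.59 kip·ft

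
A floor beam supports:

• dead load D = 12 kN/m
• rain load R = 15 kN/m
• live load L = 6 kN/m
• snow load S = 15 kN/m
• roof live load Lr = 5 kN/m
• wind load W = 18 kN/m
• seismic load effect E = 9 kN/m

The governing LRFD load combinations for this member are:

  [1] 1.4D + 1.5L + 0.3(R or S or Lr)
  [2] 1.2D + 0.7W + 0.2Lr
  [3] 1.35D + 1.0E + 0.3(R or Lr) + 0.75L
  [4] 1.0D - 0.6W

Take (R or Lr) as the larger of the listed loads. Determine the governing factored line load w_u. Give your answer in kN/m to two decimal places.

(R or S or Lr) → R = 15 kN/m; (R or Lr) → R = 15 kN/m.
[1] 1.4(12) + 1.5(6) + 0.3(15) = 30.30
[2] 1.2(12) + 0.7(18) + 0.2(5) = 28.00
[3] 1.35(12) + 1.0(9) + 0.3(15) + 0.75(6) = 34.20
[4] 1.0(12) - 0.6(18) = 1.20
Combination 3 governs: w_u = 34.20 kN/m.

34.20 kN/m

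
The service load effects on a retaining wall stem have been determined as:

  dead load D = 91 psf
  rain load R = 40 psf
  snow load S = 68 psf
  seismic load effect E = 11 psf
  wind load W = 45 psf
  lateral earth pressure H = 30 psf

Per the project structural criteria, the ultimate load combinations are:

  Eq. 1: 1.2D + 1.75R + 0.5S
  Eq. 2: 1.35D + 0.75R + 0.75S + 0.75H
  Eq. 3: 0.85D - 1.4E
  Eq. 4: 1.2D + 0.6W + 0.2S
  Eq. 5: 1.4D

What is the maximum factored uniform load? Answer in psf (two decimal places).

226.35 psf

Eq. 1: 1.2(91) + 1.75(40) + 0.5(68) = 109.20 + 70.00 + 34.00 = 213.20
Eq. 2: 1.35(91) + 0.75(40) + 0.75(68) + 0.75(30) = 122.85 + 30.00 + 51.00 + 22.50 = 226.35
Eq. 3: 0.85(91) - 1.4(11) = 77.35 - 15.40 = 61.95
Eq. 4: 1.2(91) + 0.6(45) + 0.2(68) = 109.20 + 27.00 + 13.60 = 149.80
Eq. 5: 1.4(91) = 127.40
Maximum is from combination 2.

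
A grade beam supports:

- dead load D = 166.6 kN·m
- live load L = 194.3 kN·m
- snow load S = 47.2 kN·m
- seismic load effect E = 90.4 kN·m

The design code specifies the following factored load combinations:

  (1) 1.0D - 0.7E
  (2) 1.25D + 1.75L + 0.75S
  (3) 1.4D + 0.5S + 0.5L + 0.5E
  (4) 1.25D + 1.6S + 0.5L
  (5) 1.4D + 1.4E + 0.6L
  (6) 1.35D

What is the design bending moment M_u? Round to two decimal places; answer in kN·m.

(1) 1.0(166.6) - 0.7(90.4) = 103.32
(2) 1.25(166.6) + 1.75(194.3) + 0.75(47.2) = 583.68
(3) 1.4(166.6) + 0.5(47.2) + 0.5(194.3) + 0.5(90.4) = 399.19
(4) 1.25(166.6) + 1.6(47.2) + 0.5(194.3) = 380.92
(5) 1.4(166.6) + 1.4(90.4) + 0.6(194.3) = 476.38
(6) 1.35(166.6) = 224.91
Maximum is from combination 2.

583.68 kN·m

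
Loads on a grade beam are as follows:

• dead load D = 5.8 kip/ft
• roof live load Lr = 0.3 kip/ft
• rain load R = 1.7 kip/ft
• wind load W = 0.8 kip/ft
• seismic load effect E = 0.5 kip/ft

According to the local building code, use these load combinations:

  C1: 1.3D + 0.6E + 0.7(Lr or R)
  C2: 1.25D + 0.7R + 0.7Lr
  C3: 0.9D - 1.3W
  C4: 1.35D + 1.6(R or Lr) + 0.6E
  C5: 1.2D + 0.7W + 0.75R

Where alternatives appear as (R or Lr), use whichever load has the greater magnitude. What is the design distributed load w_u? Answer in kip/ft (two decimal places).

10.85 kip/ft

(Lr or R) → R = 1.7 kip/ft; (R or Lr) → R = 1.7 kip/ft.
C1: 1.3(5.8) + 0.6(0.5) + 0.7(1.7) = 7.54 + 0.30 + 1.19 = 9.03
C2: 1.25(5.8) + 0.7(1.7) + 0.7(0.3) = 7.25 + 1.19 + 0.21 = 8.65
C3: 0.9(5.8) - 1.3(0.8) = 5.22 - 1.04 = 4.18
C4: 1.35(5.8) + 1.6(1.7) + 0.6(0.5) = 7.83 + 2.72 + 0.30 = 10.85
C5: 1.2(5.8) + 0.7(0.8) + 0.75(1.7) = 6.96 + 0.56 + 1.28 = 8.80
Combination 4 governs: w_u = 10.85 kip/ft.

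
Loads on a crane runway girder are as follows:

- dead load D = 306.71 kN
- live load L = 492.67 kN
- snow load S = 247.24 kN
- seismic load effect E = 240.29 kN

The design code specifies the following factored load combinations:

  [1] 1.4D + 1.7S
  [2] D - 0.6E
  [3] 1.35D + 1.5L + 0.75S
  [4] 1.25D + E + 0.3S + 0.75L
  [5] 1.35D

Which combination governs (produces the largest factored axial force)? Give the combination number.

Combination 3

[1] 1.4(306.71) + 1.7(247.24) = 429.39 + 420.31 = 849.70
[2] 1.0(306.71) - 0.6(240.29) = 306.71 - 144.17 = 162.54
[3] 1.35(306.71) + 1.5(492.67) + 0.75(247.24) = 1338.49
[4] 1.25(306.71) + 1.0(240.29) + 0.3(247.24) + 0.75(492.67) = 383.39 + 240.29 + 74.17 + 369.50 = 1067.35
[5] 1.35(306.71) = 414.06
The largest value is 1338.49 kN from combination 3.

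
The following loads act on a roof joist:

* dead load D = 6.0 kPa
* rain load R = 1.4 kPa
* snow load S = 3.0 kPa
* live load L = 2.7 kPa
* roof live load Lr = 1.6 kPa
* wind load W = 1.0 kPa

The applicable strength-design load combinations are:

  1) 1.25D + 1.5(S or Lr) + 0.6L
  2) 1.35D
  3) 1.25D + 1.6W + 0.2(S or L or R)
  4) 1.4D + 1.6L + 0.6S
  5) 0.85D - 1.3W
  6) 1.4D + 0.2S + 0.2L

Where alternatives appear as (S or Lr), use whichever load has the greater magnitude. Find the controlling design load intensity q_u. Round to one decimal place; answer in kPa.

14.5 kPa

(S or Lr) → S = 3.0 kPa; (S or L or R) → S = 3.0 kPa.
1) 1.25(6.0) + 1.5(3.0) + 0.6(2.7) = 7.5 + 4.5 + 1.6 = 13.6
2) 1.35(6.0) = 8.1
3) 1.25(6.0) + 1.6(1.0) + 0.2(3.0) = 7.5 + 1.6 + 0.6 = 9.7
4) 1.4(6.0) + 1.6(2.7) + 0.6(3.0) = 8.4 + 4.3 + 1.8 = 14.5
5) 0.85(6.0) - 1.3(1.0) = 5.1 - 1.3 = 3.8
6) 1.4(6.0) + 0.2(3.0) + 0.2(2.7) = 8.4 + 0.6 + 0.5 = 9.5
Combination 4 governs: q_u = 14.5 kPa.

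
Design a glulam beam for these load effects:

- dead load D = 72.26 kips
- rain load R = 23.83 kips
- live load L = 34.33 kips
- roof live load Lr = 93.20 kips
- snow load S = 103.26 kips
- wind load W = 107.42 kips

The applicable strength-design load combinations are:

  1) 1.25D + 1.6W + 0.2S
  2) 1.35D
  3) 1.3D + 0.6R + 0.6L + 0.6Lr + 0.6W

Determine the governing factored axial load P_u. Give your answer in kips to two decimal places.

282.85 kips

1) 1.25(72.26) + 1.6(107.42) + 0.2(103.26) = 90.33 + 171.87 + 20.65 = 282.85
2) 1.35(72.26) = 97.55
3) 1.3(72.26) + 0.6(23.83) + 0.6(34.33) + 0.6(93.20) + 0.6(107.42) = 93.94 + 14.30 + 20.60 + 55.92 + 64.45 = 249.21
Combination 1 governs: P_u = 282.85 kips.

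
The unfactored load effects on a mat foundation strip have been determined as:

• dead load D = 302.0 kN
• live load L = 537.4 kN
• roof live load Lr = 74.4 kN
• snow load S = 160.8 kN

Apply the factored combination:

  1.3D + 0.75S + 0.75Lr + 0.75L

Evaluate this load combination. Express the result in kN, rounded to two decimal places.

972.05 kN

1.3(302.0) + 0.75(160.8) + 0.75(74.4) + 0.75(537.4) = 972.05
N_u = 972.05 kN.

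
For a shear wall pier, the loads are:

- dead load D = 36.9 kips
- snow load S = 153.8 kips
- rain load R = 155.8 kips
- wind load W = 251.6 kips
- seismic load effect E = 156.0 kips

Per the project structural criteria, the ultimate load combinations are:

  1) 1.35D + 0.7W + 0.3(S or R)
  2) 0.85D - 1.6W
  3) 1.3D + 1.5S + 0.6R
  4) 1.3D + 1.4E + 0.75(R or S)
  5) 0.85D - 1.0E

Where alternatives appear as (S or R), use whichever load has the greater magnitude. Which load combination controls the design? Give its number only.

Combination 4

(S or R) → R = 155.8 kips; (R or S) → R = 155.8 kips.
1) 1.35(36.9) + 0.7(251.6) + 0.3(155.8) = 49.82 + 176.12 + 46.74 = 272.68
2) 0.85(36.9) - 1.6(251.6) = -371.20
3) 1.3(36.9) + 1.5(153.8) + 0.6(155.8) = 47.97 + 230.70 + 93.48 = 372.15
4) 1.3(36.9) + 1.4(156.0) + 0.75(155.8) = 47.97 + 218.40 + 116.85 = 383.22
5) 0.85(36.9) - 1.0(156.0) = -124.64
The largest value is 383.22 kips from combination 4.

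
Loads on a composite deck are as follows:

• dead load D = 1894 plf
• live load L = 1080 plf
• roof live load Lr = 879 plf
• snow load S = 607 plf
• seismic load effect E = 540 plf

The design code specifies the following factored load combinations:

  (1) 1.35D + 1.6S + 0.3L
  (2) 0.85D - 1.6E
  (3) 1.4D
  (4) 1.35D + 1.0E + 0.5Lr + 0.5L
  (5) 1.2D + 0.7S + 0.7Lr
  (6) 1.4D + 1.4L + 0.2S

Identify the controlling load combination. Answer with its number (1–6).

Combination 6

(1) 1.35(1894) + 1.6(607) + 0.3(1080) = 2556.9 + 971.2 + 324.0 = 3852.1
(2) 0.85(1894) - 1.6(540) = 1609.9 - 864.0 = 745.9
(3) 1.4(1894) = 2651.6
(4) 1.35(1894) + 1.0(540) + 0.5(879) + 0.5(1080) = 2556.9 + 540.0 + 439.5 + 540.0 = 4076.4
(5) 1.2(1894) + 0.7(607) + 0.7(879) = 2272.8 + 424.9 + 615.3 = 3313.0
(6) 1.4(1894) + 1.4(1080) + 0.2(607) = 2651.6 + 1512.0 + 121.4 = 4285.0
The largest value is 4285.0 plf from combination 6.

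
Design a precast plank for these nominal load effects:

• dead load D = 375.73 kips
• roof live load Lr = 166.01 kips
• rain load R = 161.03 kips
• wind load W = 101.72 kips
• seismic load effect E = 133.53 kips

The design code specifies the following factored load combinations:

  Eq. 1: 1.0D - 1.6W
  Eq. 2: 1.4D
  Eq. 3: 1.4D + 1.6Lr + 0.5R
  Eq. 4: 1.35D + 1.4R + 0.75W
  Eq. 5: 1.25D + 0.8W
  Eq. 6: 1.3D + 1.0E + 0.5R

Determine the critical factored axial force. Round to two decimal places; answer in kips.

872.15 kips

Eq. 1: 1.0(375.73) - 1.6(101.72) = 375.73 - 162.75 = 212.98
Eq. 2: 1.4(375.73) = 526.02
Eq. 3: 1.4(375.73) + 1.6(166.01) + 0.5(161.03) = 872.15
Eq. 4: 1.35(375.73) + 1.4(161.03) + 0.75(101.72) = 507.24 + 225.44 + 76.29 = 808.97
Eq. 5: 1.25(375.73) + 0.8(101.72) = 469.66 + 81.38 = 551.04
Eq. 6: 1.3(375.73) + 1.0(133.53) + 0.5(161.03) = 702.49
The controlling combination is 3, giving 872.15 kips.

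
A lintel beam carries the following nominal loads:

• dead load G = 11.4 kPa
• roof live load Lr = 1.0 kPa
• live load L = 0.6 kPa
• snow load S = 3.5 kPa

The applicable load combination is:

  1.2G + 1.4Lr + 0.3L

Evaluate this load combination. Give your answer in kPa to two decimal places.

15.26 kPa

1.2(11.4) + 1.4(1.0) + 0.3(0.6) = 15.26
p_u = 15.26 kPa.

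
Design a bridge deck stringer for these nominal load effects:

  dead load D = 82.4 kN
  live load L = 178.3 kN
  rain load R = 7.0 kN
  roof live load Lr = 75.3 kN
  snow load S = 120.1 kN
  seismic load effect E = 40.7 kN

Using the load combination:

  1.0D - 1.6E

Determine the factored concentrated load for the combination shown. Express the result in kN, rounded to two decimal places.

17.28 kN

1.0(82.4) - 1.6(40.7) = 82.40 - 65.12 = 17.28
P_u = 17.28 kN.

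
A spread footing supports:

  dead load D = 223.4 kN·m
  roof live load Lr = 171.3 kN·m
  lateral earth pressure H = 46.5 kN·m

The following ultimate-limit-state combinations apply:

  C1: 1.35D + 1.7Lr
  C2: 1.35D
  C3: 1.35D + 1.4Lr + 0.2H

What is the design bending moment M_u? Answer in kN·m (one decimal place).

592.8 kN·m

C1: 1.35(223.4) + 1.7(171.3) = 301.6 + 291.2 = 592.8
C2: 1.35(223.4) = 301.6
C3: 1.35(223.4) + 1.4(171.3) + 0.2(46.5) = 301.6 + 239.8 + 9.3 = 550.7
The controlling combination is 1, giving 592.8 kN·m.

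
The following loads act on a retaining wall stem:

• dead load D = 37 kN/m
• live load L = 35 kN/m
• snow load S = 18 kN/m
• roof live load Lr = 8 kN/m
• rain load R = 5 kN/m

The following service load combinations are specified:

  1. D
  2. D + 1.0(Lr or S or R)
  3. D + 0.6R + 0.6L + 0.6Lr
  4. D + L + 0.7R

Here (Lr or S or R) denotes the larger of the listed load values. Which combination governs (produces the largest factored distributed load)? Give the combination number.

(Lr or S or R) → S = 18 kN/m.
1. 1.0(37) = 37.0
2. 1.0(37) + 1.0(18) = 37.0 + 18.0 = 55.0
3. 1.0(37) + 0.6(5) + 0.6(35) + 0.6(8) = 37.0 + 3.0 + 21.0 + 4.8 = 65.8
4. 1.0(37) + 1.0(35) + 0.7(5) = 37.0 + 35.0 + 3.5 = 75.5
The largest value is 75.5 kN/m from combination 4.

Combination 4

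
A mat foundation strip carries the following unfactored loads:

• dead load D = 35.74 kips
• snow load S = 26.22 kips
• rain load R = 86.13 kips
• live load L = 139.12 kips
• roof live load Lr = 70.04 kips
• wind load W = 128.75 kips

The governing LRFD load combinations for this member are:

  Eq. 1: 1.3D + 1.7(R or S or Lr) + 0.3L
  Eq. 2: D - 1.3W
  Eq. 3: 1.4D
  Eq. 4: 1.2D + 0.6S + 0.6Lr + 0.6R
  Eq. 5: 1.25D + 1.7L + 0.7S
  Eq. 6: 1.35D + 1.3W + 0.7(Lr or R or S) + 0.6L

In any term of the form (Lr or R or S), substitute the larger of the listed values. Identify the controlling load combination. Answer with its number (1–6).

(R or S or Lr) → R = 86.13 kips; (Lr or R or S) → R = 86.13 kips.
Eq. 1: 1.3(35.74) + 1.7(86.13) + 0.3(139.12) = 46.46 + 146.42 + 41.74 = 234.62
Eq. 2: 1.0(35.74) - 1.3(128.75) = 35.74 - 167.38 = -131.64
Eq. 3: 1.4(35.74) = 50.04
Eq. 4: 1.2(35.74) + 0.6(26.22) + 0.6(70.04) + 0.6(86.13) = 42.89 + 15.73 + 42.02 + 51.68 = 152.32
Eq. 5: 1.25(35.74) + 1.7(139.12) + 0.7(26.22) = 44.68 + 236.50 + 18.35 = 299.53
Eq. 6: 1.35(35.74) + 1.3(128.75) + 0.7(86.13) + 0.6(139.12) = 48.25 + 167.38 + 60.29 + 83.47 = 359.39
The largest value is 359.39 kips from combination 6.

Combination 6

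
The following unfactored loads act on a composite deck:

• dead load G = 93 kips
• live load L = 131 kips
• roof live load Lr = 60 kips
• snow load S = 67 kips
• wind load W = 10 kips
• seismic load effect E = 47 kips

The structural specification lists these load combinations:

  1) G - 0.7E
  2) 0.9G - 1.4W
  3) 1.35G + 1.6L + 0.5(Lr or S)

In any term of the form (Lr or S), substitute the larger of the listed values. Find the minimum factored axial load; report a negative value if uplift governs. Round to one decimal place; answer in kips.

60.1 kips

(Lr or S) → S = 67 kips.
1) 1.0(93) - 0.7(47) = 93.0 - 32.9 = 60.1
2) 0.9(93) - 1.4(10) = 83.7 - 14.0 = 69.7
3) 1.35(93) + 1.6(131) + 0.5(67) = 125.6 + 209.6 + 33.5 = 368.7
Combination 1 gives the minimum: 60.1 kips.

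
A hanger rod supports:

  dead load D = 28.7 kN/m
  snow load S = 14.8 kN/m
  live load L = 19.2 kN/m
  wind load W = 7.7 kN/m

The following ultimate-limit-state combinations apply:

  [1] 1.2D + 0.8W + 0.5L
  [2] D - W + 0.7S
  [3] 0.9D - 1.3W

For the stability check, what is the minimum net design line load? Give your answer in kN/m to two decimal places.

[1] 1.2(28.7) + 0.8(7.7) + 0.5(19.2) = 34.44 + 6.16 + 9.60 = 50.20
[2] 1.0(28.7) - 1.0(7.7) + 0.7(14.8) = 28.70 - 7.70 + 10.36 = 31.36
[3] 0.9(28.7) - 1.3(7.7) = 25.83 - 10.01 = 15.82
Combination 3 gives the minimum: 15.82 kN/m.

15.82 kN/m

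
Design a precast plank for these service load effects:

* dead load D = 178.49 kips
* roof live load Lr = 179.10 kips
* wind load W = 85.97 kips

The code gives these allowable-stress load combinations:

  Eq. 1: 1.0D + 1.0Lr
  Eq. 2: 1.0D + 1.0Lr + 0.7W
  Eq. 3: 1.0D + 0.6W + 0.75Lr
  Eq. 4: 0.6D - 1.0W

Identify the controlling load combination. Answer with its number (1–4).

Combination 2

Eq. 1: 1.0(178.49) + 1.0(179.10) = 357.59
Eq. 2: 1.0(178.49) + 1.0(179.10) + 0.7(85.97) = 417.77
Eq. 3: 1.0(178.49) + 0.6(85.97) + 0.75(179.10) = 364.40
Eq. 4: 0.6(178.49) - 1.0(85.97) = 21.12
The largest value is 417.77 kips from combination 2.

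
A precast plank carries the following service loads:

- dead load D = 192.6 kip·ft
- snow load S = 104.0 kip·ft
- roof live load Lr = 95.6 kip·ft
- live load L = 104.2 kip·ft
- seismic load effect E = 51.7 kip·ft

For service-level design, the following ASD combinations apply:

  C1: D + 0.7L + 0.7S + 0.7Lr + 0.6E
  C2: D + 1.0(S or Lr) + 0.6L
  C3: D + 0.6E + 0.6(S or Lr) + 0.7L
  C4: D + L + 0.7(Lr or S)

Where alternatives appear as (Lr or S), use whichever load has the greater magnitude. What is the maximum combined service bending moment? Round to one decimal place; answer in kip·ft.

(S or Lr) → S = 104.0 kip·ft; (Lr or S) → S = 104.0 kip·ft.
C1: 1.0(192.6) + 0.7(104.2) + 0.7(104.0) + 0.7(95.6) + 0.6(51.7) = 436.3
C2: 1.0(192.6) + 1.0(104.0) + 0.6(104.2) = 359.1
C3: 1.0(192.6) + 0.6(51.7) + 0.6(104.0) + 0.7(104.2) = 359.0
C4: 1.0(192.6) + 1.0(104.2) + 0.7(104.0) = 369.6
Maximum is from combination 1.

436.3 kip·ft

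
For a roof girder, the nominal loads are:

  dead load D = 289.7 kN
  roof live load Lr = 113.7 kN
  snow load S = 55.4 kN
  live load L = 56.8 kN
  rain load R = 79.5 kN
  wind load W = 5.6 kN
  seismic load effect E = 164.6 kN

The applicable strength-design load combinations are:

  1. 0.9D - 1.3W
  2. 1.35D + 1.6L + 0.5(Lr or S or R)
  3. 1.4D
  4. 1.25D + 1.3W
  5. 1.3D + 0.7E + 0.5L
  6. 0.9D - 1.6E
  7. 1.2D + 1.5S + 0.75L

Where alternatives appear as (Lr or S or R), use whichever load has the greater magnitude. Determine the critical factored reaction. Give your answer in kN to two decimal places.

538.83 kN

(Lr or S or R) → Lr = 113.7 kN.
1. 0.9(289.7) - 1.3(5.6) = 260.73 - 7.28 = 253.45
2. 1.35(289.7) + 1.6(56.8) + 0.5(113.7) = 391.10 + 90.88 + 56.85 = 538.83
3. 1.4(289.7) = 405.58
4. 1.25(289.7) + 1.3(5.6) = 362.13 + 7.28 = 369.41
5. 1.3(289.7) + 0.7(164.6) + 0.5(56.8) = 376.61 + 115.22 + 28.40 = 520.23
6. 0.9(289.7) - 1.6(164.6) = 260.73 - 263.36 = -2.63
7. 1.2(289.7) + 1.5(55.4) + 0.75(56.8) = 347.64 + 83.10 + 42.60 = 473.34
The controlling combination is 2, giving 538.83 kN.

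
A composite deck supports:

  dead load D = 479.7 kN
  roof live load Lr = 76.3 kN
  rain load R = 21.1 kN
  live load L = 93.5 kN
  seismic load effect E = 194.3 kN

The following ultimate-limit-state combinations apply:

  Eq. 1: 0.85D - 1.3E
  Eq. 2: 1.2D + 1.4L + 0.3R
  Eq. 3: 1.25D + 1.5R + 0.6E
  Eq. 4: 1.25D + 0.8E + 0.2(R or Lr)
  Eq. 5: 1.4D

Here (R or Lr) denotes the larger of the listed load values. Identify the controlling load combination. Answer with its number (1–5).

(R or Lr) → Lr = 76.3 kN.
Eq. 1: 0.85(479.7) - 1.3(194.3) = 155.2
Eq. 2: 1.2(479.7) + 1.4(93.5) + 0.3(21.1) = 712.9
Eq. 3: 1.25(479.7) + 1.5(21.1) + 0.6(194.3) = 747.9
Eq. 4: 1.25(479.7) + 0.8(194.3) + 0.2(76.3) = 770.3
Eq. 5: 1.4(479.7) = 671.6
The largest value is 770.3 kN from combination 4.

Combination 4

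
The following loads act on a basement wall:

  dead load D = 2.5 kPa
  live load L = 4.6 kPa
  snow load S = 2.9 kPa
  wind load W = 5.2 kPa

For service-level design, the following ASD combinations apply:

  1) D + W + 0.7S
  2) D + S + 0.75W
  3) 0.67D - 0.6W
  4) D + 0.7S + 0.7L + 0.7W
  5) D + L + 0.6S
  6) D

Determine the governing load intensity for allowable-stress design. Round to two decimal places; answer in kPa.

1) 1.0(2.5) + 1.0(5.2) + 0.7(2.9) = 9.73
2) 1.0(2.5) + 1.0(2.9) + 0.75(5.2) = 9.30
3) 0.67(2.5) - 0.6(5.2) = -1.45
4) 1.0(2.5) + 0.7(2.9) + 0.7(4.6) + 0.7(5.2) = 11.39
5) 1.0(2.5) + 1.0(4.6) + 0.6(2.9) = 8.84
6) 1.0(2.5) = 2.50
Combination 4 governs: q = 11.39 kPa.

11.39 kPa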